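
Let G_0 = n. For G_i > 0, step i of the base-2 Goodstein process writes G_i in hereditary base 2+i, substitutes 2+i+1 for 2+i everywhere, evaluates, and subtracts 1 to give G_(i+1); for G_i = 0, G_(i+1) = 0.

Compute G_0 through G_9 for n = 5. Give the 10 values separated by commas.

5, 27, 255, 467, 775, 1197, 1751, 2454, 3325, 4382

base 2: 5 = 2^2 + 1; at 3: 3^3 + 1 = 28; next = 27
base 3: 27 = 3^3; at 4: 4^4 = 256; next = 255
base 4: 255 = 3·4^3 + 3·4^2 + 3·4 + 3; at 5: 3·5^3 + 3·5^2 + 3·5 + 3 = 468; next = 467
base 5: 467 = 3·5^3 + 3·5^2 + 3·5 + 2; at 6: 3·6^3 + 3·6^2 + 3·6 + 2 = 776; next = 775
base 6: 775 = 3·6^3 + 3·6^2 + 3·6 + 1; at 7: 3·7^3 + 3·7^2 + 3·7 + 1 = 1198; next = 1197
base 7: 1197 = 3·7^3 + 3·7^2 + 3·7; at 8: 3·8^3 + 3·8^2 + 3·8 = 1752; next = 1751
base 8: 1751 = 3·8^3 + 3·8^2 + 2·8 + 7; at 9: 3·9^3 + 3·9^2 + 2·9 + 7 = 2455; next = 2454
base 9: 2454 = 3·9^3 + 3·9^2 + 2·9 + 6; at 10: 3·10^3 + 3·10^2 + 2·10 + 6 = 3326; next = 3325
base 10: 3325 = 3·10^3 + 3·10^2 + 2·10 + 5; at 11: 3·11^3 + 3·11^2 + 2·11 + 5 = 4383; next = 4382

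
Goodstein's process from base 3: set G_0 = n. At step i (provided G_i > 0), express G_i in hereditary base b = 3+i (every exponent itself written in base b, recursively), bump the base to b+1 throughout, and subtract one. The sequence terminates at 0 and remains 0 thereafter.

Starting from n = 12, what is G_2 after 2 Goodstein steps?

27

G_0 = 12. HB_3(12) = 3^2 + 3. Bump = 20. G_1 = 19.
G_1 = 19. HB_4(19) = 4^2 + 3. Bump = 28. G_2 = 27.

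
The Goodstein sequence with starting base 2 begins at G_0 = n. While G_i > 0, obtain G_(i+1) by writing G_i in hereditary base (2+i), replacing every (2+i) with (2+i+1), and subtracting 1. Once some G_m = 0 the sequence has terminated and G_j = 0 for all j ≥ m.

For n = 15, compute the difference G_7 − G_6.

step 0: 15 = 2^(2 + 1) + 2^2 + 2 + 1; sub 3 for 2: 3^(3 + 1) + 3^3 + 3 + 1; = 112; G_1 = 112−1 = 111
step 1: 111 = 3^(3 + 1) + 3^3 + 3; sub 4 for 3: 4^(4 + 1) + 4^4 + 4; = 1284; G_2 = 1284−1 = 1283
step 2: 1283 = 4^(4 + 1) + 4^4 + 3; sub 5 for 4: 5^(5 + 1) + 5^5 + 3; = 18753; G_3 = 18753−1 = 18752
step 3: 18752 = 5^(5 + 1) + 5^5 + 2; sub 6 for 5: 6^(6 + 1) + 6^6 + 2; = 326594; G_4 = 326594−1 = 326593
step 4: 326593 = 6^(6 + 1) + 6^6 + 1; sub 7 for 6: 7^(7 + 1) + 7^7 + 1; = 6588345; G_5 = 6588345−1 = 6588344
step 5: 6588344 = 7^(7 + 1) + 7^7; sub 8 for 7: 8^(8 + 1) + 8^8; = 150994944; G_6 = 150994944−1 = 150994943
step 6: 150994943 = 8^(8 + 1) + 7·8^7 + 7·8^6 + 7·8^5 + 7·8^4 + 7·8^3 + 7·8^2 + 7·8 + 7; sub 9 for 8: 9^(9 + 1) + 7·9^7 + 7·9^6 + 7·9^5 + 7·9^4 + 7·9^3 + 7·9^2 + 7·9 + 7; = 3524450281; G_7 = 3524450281−1 = 3524450280

3373455337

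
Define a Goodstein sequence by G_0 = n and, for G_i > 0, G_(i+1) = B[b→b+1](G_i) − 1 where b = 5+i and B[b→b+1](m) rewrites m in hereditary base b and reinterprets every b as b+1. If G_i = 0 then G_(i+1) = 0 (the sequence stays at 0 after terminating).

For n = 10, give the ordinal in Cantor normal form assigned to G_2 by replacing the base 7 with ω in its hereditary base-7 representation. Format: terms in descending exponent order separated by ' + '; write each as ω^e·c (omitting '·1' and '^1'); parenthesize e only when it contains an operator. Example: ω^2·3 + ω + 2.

ω + 4

(0) 10|_5 = 2·5 ↦ 2·6|_6 = 12 ⇒ 11
(1) 11|_6 = 6 + 5 ↦ 7 + 5|_7 = 12 ⇒ 11
(2) 11|_7 = 7 + 4 ↦ 8 + 4|_8 = 12 ⇒ 11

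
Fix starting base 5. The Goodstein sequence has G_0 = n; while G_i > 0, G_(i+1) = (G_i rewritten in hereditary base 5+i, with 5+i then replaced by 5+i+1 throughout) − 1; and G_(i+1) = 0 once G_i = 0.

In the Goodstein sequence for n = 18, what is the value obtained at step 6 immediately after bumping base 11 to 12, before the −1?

30

[0] 18 ≡ 3·5 + 3 (base 5). Lift 6: 21. −1: 20.
[1] 20 ≡ 3·6 + 2 (base 6). Lift 7: 23. −1: 22.
[2] 22 ≡ 3·7 + 1 (base 7). Lift 8: 25. −1: 24.
[3] 24 ≡ 3·8 (base 8). Lift 9: 27. −1: 26.
[4] 26 ≡ 2·9 + 8 (base 9). Lift 10: 28. −1: 27.
[5] 27 ≡ 2·10 + 7 (base 10). Lift 11: 29. −1: 28.
[6] 28 ≡ 2·11 + 6 (base 11). Lift 12: 30. −1: 29.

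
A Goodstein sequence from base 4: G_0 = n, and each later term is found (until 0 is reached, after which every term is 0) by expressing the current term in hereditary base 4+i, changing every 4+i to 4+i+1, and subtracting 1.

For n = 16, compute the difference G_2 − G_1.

3

(0) 16|_4 = 4^2 ↦ 5^2|_5 = 25 ⇒ 24
(1) 24|_5 = 4·5 + 4 ↦ 4·6 + 4|_6 = 28 ⇒ 27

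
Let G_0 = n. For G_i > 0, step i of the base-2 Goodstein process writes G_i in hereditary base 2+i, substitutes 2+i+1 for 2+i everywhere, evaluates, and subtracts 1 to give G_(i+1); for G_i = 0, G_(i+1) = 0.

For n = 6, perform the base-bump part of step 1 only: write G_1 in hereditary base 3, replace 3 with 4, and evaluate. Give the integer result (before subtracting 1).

258

step 0: 6 = 2^2 + 2; sub 3 for 2: 3^3 + 3; = 30; G_1 = 30−1 = 29
step 1: 29 = 3^3 + 2; sub 4 for 3: 4^4 + 2; = 258; G_2 = 258−1 = 257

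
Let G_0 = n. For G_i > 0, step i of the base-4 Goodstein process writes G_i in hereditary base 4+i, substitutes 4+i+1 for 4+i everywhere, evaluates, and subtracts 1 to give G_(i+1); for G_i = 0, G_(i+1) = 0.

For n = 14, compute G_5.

G_0 = 14. HB_4(14) = 3·4 + 2. Bump = 17. G_1 = 16.
G_1 = 16. HB_5(16) = 3·5 + 1. Bump = 19. G_2 = 18.
G_2 = 18. HB_6(18) = 3·6. Bump = 21. G_3 = 20.
G_3 = 20. HB_7(20) = 2·7 + 6. Bump = 22. G_4 = 21.
G_4 = 21. HB_8(21) = 2·8 + 5. Bump = 23. G_5 = 22.
G_5 = 22. HB_9(22) = 2·9 + 4. Bump = 24. G_6 = 23.

22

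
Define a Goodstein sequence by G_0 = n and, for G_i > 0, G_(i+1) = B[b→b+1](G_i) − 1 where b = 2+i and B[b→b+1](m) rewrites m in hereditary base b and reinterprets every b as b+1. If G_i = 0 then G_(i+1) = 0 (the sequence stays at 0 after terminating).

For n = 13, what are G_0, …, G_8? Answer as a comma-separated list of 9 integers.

G_0 = 13. HB_2(13) = 2^(2 + 1) + 2^2 + 1. Bump = 109. G_1 = 108.
G_1 = 108. HB_3(108) = 3^(3 + 1) + 3^3. Bump = 1280. G_2 = 1279.
G_2 = 1279. HB_4(1279) = 4^(4 + 1) + 3·4^3 + 3·4^2 + 3·4 + 3. Bump = 16093. G_3 = 16092.
G_3 = 16092. HB_5(16092) = 5^(5 + 1) + 3·5^3 + 3·5^2 + 3·5 + 2. Bump = 280712. G_4 = 280711.
G_4 = 280711. HB_6(280711) = 6^(6 + 1) + 3·6^3 + 3·6^2 + 3·6 + 1. Bump = 5765999. G_5 = 5765998.
G_5 = 5765998. HB_7(5765998) = 7^(7 + 1) + 3·7^3 + 3·7^2 + 3·7. Bump = 134219480. G_6 = 134219479.
G_6 = 134219479. HB_8(134219479) = 8^(8 + 1) + 3·8^3 + 3·8^2 + 2·8 + 7. Bump = 3486786856. G_7 = 3486786855.
G_7 = 3486786855. HB_9(3486786855) = 9^(9 + 1) + 3·9^3 + 3·9^2 + 2·9 + 6. Bump = 100000003326. G_8 = 100000003325.

13, 108, 1279, 16092, 280711, 5765998, 134219479, 3486786855, 100000003325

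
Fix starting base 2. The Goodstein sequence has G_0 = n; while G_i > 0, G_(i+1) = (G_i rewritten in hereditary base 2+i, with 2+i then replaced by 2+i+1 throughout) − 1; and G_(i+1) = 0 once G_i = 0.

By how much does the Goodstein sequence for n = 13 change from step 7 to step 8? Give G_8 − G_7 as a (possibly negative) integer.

G_0=13  [base 2] 2^(2 + 1) + 2^2 + 1  →[2↦3]→  3^(3 + 1) + 3^3 + 1 = 109  −1 ⇒ G_1=108
G_1=108  [base 3] 3^(3 + 1) + 3^3  →[3↦4]→  4^(4 + 1) + 4^4 = 1280  −1 ⇒ G_2=1279
G_2=1279  [base 4] 4^(4 + 1) + 3·4^3 + 3·4^2 + 3·4 + 3  →[4↦5]→  5^(5 + 1) + 3·5^3 + 3·5^2 + 3·5 + 3 = 16093  −1 ⇒ G_3=16092
G_3=16092  [base 5] 5^(5 + 1) + 3·5^3 + 3·5^2 + 3·5 + 2  →[5↦6]→  6^(6 + 1) + 3·6^3 + 3·6^2 + 3·6 + 2 = 280712  −1 ⇒ G_4=280711
G_4=280711  [base 6] 6^(6 + 1) + 3·6^3 + 3·6^2 + 3·6 + 1  →[6↦7]→  7^(7 + 1) + 3·7^3 + 3·7^2 + 3·7 + 1 = 5765999  −1 ⇒ G_5=5765998
G_5=5765998  [base 7] 7^(7 + 1) + 3·7^3 + 3·7^2 + 3·7  →[7↦8]→  8^(8 + 1) + 3·8^3 + 3·8^2 + 3·8 = 134219480  −1 ⇒ G_6=134219479
G_6=134219479  [base 8] 8^(8 + 1) + 3·8^3 + 3·8^2 + 2·8 + 7  →[8↦9]→  9^(9 + 1) + 3·9^3 + 3·9^2 + 2·9 + 7 = 3486786856  −1 ⇒ G_7=3486786855
G_7=3486786855  [base 9] 9^(9 + 1) + 3·9^3 + 3·9^2 + 2·9 + 6  →[9↦10]→  10^(10 + 1) + 3·10^3 + 3·10^2 + 2·10 + 6 = 100000003326  −1 ⇒ G_8=100000003325

96513216470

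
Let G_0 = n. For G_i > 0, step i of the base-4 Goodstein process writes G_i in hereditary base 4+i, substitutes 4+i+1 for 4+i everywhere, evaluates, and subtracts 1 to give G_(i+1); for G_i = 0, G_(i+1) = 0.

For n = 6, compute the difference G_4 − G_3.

-1

base 4: 6 = 4 + 2; at 5: 5 + 2 = 7; next = 6
base 5: 6 = 5 + 1; at 6: 6 + 1 = 7; next = 6
base 6: 6 = 6; at 7: 7 = 7; next = 6
base 7: 6 = 6; at 8: 6 = 6; next = 5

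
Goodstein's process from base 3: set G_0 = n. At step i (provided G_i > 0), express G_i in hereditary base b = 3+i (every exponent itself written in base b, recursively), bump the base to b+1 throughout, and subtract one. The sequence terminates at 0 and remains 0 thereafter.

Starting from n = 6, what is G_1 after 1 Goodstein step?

G_0=6  [base 3] 2·3  →[3↦4]→  2·4 = 8  −1 ⇒ G_1=7
G_1=7  [base 4] 4 + 3  →[4↦5]→  5 + 3 = 8  −1 ⇒ G_2=7

7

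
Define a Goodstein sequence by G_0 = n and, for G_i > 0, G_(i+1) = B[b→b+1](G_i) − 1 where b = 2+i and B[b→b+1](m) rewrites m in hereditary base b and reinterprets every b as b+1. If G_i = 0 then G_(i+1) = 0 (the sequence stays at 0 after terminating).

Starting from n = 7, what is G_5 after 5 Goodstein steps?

(0) 7|_2 = 2^2 + 2 + 1 ↦ 3^3 + 3 + 1|_3 = 31 ⇒ 30
(1) 30|_3 = 3^3 + 3 ↦ 4^4 + 4|_4 = 260 ⇒ 259
(2) 259|_4 = 4^4 + 3 ↦ 5^5 + 3|_5 = 3128 ⇒ 3127
(3) 3127|_5 = 5^5 + 2 ↦ 6^6 + 2|_6 = 46658 ⇒ 46657
(4) 46657|_6 = 6^6 + 1 ↦ 7^7 + 1|_7 = 823544 ⇒ 823543
(5) 823543|_7 = 7^7 ↦ 8^8|_8 = 16777216 ⇒ 16777215

823543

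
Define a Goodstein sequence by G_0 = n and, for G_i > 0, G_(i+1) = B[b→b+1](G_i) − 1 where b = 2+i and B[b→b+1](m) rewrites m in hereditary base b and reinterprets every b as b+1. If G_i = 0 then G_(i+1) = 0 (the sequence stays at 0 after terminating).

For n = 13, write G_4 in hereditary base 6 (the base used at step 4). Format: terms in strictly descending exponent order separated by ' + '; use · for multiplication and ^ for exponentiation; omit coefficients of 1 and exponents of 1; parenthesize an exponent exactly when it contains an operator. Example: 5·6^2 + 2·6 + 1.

6^(6 + 1) + 3·6^3 + 3·6^2 + 3·6 + 1

i=0: 13 = 2^(2 + 1) + 2^2 + 1 (b=2); 2→3: 3^(3 + 1) + 3^3 + 1 = 109; 109−1 = 108
i=1: 108 = 3^(3 + 1) + 3^3 (b=3); 3→4: 4^(4 + 1) + 4^4 = 1280; 1280−1 = 1279
i=2: 1279 = 4^(4 + 1) + 3·4^3 + 3·4^2 + 3·4 + 3 (b=4); 4→5: 5^(5 + 1) + 3·5^3 + 3·5^2 + 3·5 + 3 = 16093; 16093−1 = 16092
i=3: 16092 = 5^(5 + 1) + 3·5^3 + 3·5^2 + 3·5 + 2 (b=5); 5→6: 6^(6 + 1) + 3·6^3 + 3·6^2 + 3·6 + 2 = 280712; 280712−1 = 280711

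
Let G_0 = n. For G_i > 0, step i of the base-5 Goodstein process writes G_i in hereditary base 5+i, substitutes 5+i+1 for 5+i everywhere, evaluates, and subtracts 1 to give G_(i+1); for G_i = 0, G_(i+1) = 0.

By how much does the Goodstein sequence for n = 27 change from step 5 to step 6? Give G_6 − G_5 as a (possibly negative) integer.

G_0=27  [base 5] 5^2 + 2  →[5↦6]→  6^2 + 2 = 38  −1 ⇒ G_1=37
G_1=37  [base 6] 6^2 + 1  →[6↦7]→  7^2 + 1 = 50  −1 ⇒ G_2=49
G_2=49  [base 7] 7^2  →[7↦8]→  8^2 = 64  −1 ⇒ G_3=63
G_3=63  [base 8] 7·8 + 7  →[8↦9]→  7·9 + 7 = 70  −1 ⇒ G_4=69
G_4=69  [base 9] 7·9 + 6  →[9↦10]→  7·10 + 6 = 76  −1 ⇒ G_5=75
G_5=75  [base 10] 7·10 + 5  →[10↦11]→  7·11 + 5 = 82  −1 ⇒ G_6=81

6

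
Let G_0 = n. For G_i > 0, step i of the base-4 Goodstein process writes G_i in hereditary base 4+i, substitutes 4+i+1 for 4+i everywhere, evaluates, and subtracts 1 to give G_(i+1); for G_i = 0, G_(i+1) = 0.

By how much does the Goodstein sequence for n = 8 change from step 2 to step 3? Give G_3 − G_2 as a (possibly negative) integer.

0

step 0: 8 = 2·4; sub 5 for 4: 2·5; = 10; G_1 = 10−1 = 9
step 1: 9 = 5 + 4; sub 6 for 5: 6 + 4; = 10; G_2 = 10−1 = 9
step 2: 9 = 6 + 3; sub 7 for 6: 7 + 3; = 10; G_3 = 10−1 = 9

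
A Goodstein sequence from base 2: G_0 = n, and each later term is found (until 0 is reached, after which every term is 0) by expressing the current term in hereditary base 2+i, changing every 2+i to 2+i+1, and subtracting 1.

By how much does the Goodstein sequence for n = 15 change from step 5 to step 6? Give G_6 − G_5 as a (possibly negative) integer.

G_0=15  [base 2] 2^(2 + 1) + 2^2 + 2 + 1  →[2↦3]→  3^(3 + 1) + 3^3 + 3 + 1 = 112  −1 ⇒ G_1=111
G_1=111  [base 3] 3^(3 + 1) + 3^3 + 3  →[3↦4]→  4^(4 + 1) + 4^4 + 4 = 1284  −1 ⇒ G_2=1283
G_2=1283  [base 4] 4^(4 + 1) + 4^4 + 3  →[4↦5]→  5^(5 + 1) + 5^5 + 3 = 18753  −1 ⇒ G_3=18752
G_3=18752  [base 5] 5^(5 + 1) + 5^5 + 2  →[5↦6]→  6^(6 + 1) + 6^6 + 2 = 326594  −1 ⇒ G_4=326593
G_4=326593  [base 6] 6^(6 + 1) + 6^6 + 1  →[6↦7]→  7^(7 + 1) + 7^7 + 1 = 6588345  −1 ⇒ G_5=6588344
G_5=6588344  [base 7] 7^(7 + 1) + 7^7  →[7↦8]→  8^(8 + 1) + 8^8 = 150994944  −1 ⇒ G_6=150994943

144406599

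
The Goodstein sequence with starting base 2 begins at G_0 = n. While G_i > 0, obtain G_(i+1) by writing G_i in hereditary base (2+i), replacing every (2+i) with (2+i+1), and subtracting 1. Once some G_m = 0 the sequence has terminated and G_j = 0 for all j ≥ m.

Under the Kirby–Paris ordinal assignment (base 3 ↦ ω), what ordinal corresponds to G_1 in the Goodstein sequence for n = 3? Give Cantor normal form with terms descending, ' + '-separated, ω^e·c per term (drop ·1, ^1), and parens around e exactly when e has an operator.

G_0 = 3. HB_2(3) = 2 + 1. Bump = 4. G_1 = 3.
G_1 = 3. HB_3(3) = 3. Bump = 4. G_2 = 3.

ω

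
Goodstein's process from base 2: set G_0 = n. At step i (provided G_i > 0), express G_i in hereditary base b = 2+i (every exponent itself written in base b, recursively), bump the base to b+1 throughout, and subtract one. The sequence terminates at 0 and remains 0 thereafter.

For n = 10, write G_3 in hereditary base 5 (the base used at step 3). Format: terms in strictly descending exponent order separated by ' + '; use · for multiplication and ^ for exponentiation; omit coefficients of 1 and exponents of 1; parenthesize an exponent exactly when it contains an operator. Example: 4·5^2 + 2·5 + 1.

i=0: 10 = 2^(2 + 1) + 2 (b=2); 2→3: 3^(3 + 1) + 3 = 84; 84−1 = 83
i=1: 83 = 3^(3 + 1) + 2 (b=3); 3→4: 4^(4 + 1) + 2 = 1026; 1026−1 = 1025
i=2: 1025 = 4^(4 + 1) + 1 (b=4); 4→5: 5^(5 + 1) + 1 = 15626; 15626−1 = 15625

5^(5 + 1)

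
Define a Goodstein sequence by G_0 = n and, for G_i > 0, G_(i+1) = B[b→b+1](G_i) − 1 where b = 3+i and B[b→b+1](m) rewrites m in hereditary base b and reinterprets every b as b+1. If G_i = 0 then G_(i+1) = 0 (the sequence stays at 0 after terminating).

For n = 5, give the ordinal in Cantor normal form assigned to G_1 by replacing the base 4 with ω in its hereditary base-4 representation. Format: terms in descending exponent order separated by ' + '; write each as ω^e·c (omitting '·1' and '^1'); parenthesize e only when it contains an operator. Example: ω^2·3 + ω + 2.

ω + 1

i=0: 5 = 3 + 2 (b=3); 3→4: 4 + 2 = 6; 6−1 = 5
i=1: 5 = 4 + 1 (b=4); 4→5: 5 + 1 = 6; 6−1 = 5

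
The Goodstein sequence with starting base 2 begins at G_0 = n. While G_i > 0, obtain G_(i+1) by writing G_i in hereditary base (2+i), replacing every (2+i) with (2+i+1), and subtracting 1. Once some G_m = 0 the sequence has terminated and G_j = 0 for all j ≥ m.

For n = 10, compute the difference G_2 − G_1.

942

base 2: 10 = 2^(2 + 1) + 2; at 3: 3^(3 + 1) + 3 = 84; next = 83
base 3: 83 = 3^(3 + 1) + 2; at 4: 4^(4 + 1) + 2 = 1026; next = 1025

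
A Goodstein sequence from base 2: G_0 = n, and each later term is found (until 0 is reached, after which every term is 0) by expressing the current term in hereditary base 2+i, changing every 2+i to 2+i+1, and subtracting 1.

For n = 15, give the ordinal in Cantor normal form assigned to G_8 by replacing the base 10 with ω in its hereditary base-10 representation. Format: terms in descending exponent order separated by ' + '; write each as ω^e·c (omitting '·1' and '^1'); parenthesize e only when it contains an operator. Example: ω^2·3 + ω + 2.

ω^(ω + 1) + ω^7·7 + ω^6·7 + ω^5·7 + ω^4·7 + ω^3·7 + ω^2·7 + ω·7 + 5

[0] 15 ≡ 2^(2 + 1) + 2^2 + 2 + 1 (base 2). Lift 3: 112. −1: 111.
[1] 111 ≡ 3^(3 + 1) + 3^3 + 3 (base 3). Lift 4: 1284. −1: 1283.
[2] 1283 ≡ 4^(4 + 1) + 4^4 + 3 (base 4). Lift 5: 18753. −1: 18752.
[3] 18752 ≡ 5^(5 + 1) + 5^5 + 2 (base 5). Lift 6: 326594. −1: 326593.
[4] 326593 ≡ 6^(6 + 1) + 6^6 + 1 (base 6). Lift 7: 6588345. −1: 6588344.
[5] 6588344 ≡ 7^(7 + 1) + 7^7 (base 7). Lift 8: 150994944. −1: 150994943.
[6] 150994943 ≡ 8^(8 + 1) + 7·8^7 + 7·8^6 + 7·8^5 + 7·8^4 + 7·8^3 + 7·8^2 + 7·8 + 7 (base 8). Lift 9: 3524450281. −1: 3524450280.
[7] 3524450280 ≡ 9^(9 + 1) + 7·9^7 + 7·9^6 + 7·9^5 + 7·9^4 + 7·9^3 + 7·9^2 + 7·9 + 6 (base 9). Lift 10: 100077777776. −1: 100077777775.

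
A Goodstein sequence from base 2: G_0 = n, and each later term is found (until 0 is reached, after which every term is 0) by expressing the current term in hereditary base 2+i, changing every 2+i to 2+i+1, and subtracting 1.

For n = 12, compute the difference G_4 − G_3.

264334

step 0: 12 = 2^(2 + 1) + 2^2; sub 3 for 2: 3^(3 + 1) + 3^3; = 108; G_1 = 108−1 = 107
step 1: 107 = 3^(3 + 1) + 2·3^2 + 2·3 + 2; sub 4 for 3: 4^(4 + 1) + 2·4^2 + 2·4 + 2; = 1066; G_2 = 1066−1 = 1065
step 2: 1065 = 4^(4 + 1) + 2·4^2 + 2·4 + 1; sub 5 for 4: 5^(5 + 1) + 2·5^2 + 2·5 + 1; = 15686; G_3 = 15686−1 = 15685
step 3: 15685 = 5^(5 + 1) + 2·5^2 + 2·5; sub 6 for 5: 6^(6 + 1) + 2·6^2 + 2·6; = 280020; G_4 = 280020−1 = 280019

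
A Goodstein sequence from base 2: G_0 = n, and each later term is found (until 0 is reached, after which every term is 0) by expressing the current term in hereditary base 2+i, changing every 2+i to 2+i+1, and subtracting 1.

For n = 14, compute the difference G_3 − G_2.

base 2: 14 = 2^(2 + 1) + 2^2 + 2; at 3: 3^(3 + 1) + 3^3 + 3 = 111; next = 110
base 3: 110 = 3^(3 + 1) + 3^3 + 2; at 4: 4^(4 + 1) + 4^4 + 2 = 1282; next = 1281
base 4: 1281 = 4^(4 + 1) + 4^4 + 1; at 5: 5^(5 + 1) + 5^5 + 1 = 18751; next = 18750

17469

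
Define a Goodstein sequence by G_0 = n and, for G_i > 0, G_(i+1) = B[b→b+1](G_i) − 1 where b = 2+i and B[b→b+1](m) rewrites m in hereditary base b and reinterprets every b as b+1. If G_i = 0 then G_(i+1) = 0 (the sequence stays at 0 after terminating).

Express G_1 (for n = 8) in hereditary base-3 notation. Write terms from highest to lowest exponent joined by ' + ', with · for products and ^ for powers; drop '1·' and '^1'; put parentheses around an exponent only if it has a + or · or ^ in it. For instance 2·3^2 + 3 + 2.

i=0: 8 = 2^(2 + 1) (b=2); 2→3: 3^(3 + 1) = 81; 81−1 = 80
i=1: 80 = 2·3^3 + 2·3^2 + 2·3 + 2 (b=3); 3→4: 2·4^4 + 2·4^2 + 2·4 + 2 = 554; 554−1 = 553

2·3^3 + 2·3^2 + 2·3 + 2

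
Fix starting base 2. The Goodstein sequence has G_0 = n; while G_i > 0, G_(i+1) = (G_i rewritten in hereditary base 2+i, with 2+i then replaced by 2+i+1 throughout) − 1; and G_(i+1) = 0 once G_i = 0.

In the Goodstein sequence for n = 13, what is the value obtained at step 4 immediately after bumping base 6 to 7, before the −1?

5765999

(0) 13|_2 = 2^(2 + 1) + 2^2 + 1 ↦ 3^(3 + 1) + 3^3 + 1|_3 = 109 ⇒ 108
(1) 108|_3 = 3^(3 + 1) + 3^3 ↦ 4^(4 + 1) + 4^4|_4 = 1280 ⇒ 1279
(2) 1279|_4 = 4^(4 + 1) + 3·4^3 + 3·4^2 + 3·4 + 3 ↦ 5^(5 + 1) + 3·5^3 + 3·5^2 + 3·5 + 3|_5 = 16093 ⇒ 16092
(3) 16092|_5 = 5^(5 + 1) + 3·5^3 + 3·5^2 + 3·5 + 2 ↦ 6^(6 + 1) + 3·6^3 + 3·6^2 + 3·6 + 2|_6 = 280712 ⇒ 280711
(4) 280711|_6 = 6^(6 + 1) + 3·6^3 + 3·6^2 + 3·6 + 1 ↦ 7^(7 + 1) + 3·7^3 + 3·7^2 + 3·7 + 1|_7 = 5765999 ⇒ 5765998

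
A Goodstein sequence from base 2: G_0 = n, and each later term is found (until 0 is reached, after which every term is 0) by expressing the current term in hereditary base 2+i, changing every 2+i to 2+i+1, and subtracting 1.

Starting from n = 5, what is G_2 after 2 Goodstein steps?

step 0: 5 = 2^2 + 1; sub 3 for 2: 3^3 + 1; = 28; G_1 = 28−1 = 27
step 1: 27 = 3^3; sub 4 for 3: 4^4; = 256; G_2 = 256−1 = 255
step 2: 255 = 3·4^3 + 3·4^2 + 3·4 + 3; sub 5 for 4: 3·5^3 + 3·5^2 + 3·5 + 3; = 468; G_3 = 468−1 = 467

255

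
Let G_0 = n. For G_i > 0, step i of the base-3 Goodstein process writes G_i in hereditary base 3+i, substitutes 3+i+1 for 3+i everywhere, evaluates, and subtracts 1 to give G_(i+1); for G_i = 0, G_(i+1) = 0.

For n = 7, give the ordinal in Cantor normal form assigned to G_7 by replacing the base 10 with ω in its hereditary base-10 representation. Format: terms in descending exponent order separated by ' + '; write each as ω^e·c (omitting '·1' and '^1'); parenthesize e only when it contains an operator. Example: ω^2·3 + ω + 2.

9

(0) 7|_3 = 2·3 + 1 ↦ 2·4 + 1|_4 = 9 ⇒ 8
(1) 8|_4 = 2·4 ↦ 2·5|_5 = 10 ⇒ 9
(2) 9|_5 = 5 + 4 ↦ 6 + 4|_6 = 10 ⇒ 9
(3) 9|_6 = 6 + 3 ↦ 7 + 3|_7 = 10 ⇒ 9
(4) 9|_7 = 7 + 2 ↦ 8 + 2|_8 = 10 ⇒ 9
(5) 9|_8 = 8 + 1 ↦ 9 + 1|_9 = 10 ⇒ 9
(6) 9|_9 = 9 ↦ 10|_10 = 10 ⇒ 9
(7) 9|_10 = 9 ↦ 9|_11 = 9 ⇒ 8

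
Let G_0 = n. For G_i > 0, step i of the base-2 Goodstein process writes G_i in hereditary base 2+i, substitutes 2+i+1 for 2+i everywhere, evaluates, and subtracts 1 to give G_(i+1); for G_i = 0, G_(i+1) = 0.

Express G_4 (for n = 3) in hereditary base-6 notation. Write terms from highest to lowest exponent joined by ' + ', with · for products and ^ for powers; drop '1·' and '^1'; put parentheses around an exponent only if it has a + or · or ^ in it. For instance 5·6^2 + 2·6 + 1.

step 0: 3 = 2 + 1; sub 3 for 2: 3 + 1; = 4; G_1 = 4−1 = 3
step 1: 3 = 3; sub 4 for 3: 4; = 4; G_2 = 4−1 = 3
step 2: 3 = 3; sub 5 for 4: 3; = 3; G_3 = 3−1 = 2
step 3: 2 = 2; sub 6 for 5: 2; = 2; G_4 = 2−1 = 1
step 4: 1 = 1; sub 7 for 6: 1; = 1; G_5 = 1−1 = 0

1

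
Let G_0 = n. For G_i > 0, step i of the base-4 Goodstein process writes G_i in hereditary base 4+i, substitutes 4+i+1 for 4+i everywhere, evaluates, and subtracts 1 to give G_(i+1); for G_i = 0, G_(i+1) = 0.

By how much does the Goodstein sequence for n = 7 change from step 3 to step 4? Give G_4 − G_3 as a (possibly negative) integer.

G_0=7  [base 4] 4 + 3  →[4↦5]→  5 + 3 = 8  −1 ⇒ G_1=7
G_1=7  [base 5] 5 + 2  →[5↦6]→  6 + 2 = 8  −1 ⇒ G_2=7
G_2=7  [base 6] 6 + 1  →[6↦7]→  7 + 1 = 8  −1 ⇒ G_3=7
G_3=7  [base 7] 7  →[7↦8]→  8 = 8  −1 ⇒ G_4=7

0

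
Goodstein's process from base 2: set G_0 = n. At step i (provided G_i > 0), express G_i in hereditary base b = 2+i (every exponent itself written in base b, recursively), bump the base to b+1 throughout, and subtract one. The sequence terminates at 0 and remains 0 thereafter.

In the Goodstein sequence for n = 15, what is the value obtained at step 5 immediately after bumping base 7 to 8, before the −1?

i=0: 15 = 2^(2 + 1) + 2^2 + 2 + 1 (b=2); 2→3: 3^(3 + 1) + 3^3 + 3 + 1 = 112; 112−1 = 111
i=1: 111 = 3^(3 + 1) + 3^3 + 3 (b=3); 3→4: 4^(4 + 1) + 4^4 + 4 = 1284; 1284−1 = 1283
i=2: 1283 = 4^(4 + 1) + 4^4 + 3 (b=4); 4→5: 5^(5 + 1) + 5^5 + 3 = 18753; 18753−1 = 18752
i=3: 18752 = 5^(5 + 1) + 5^5 + 2 (b=5); 5→6: 6^(6 + 1) + 6^6 + 2 = 326594; 326594−1 = 326593
i=4: 326593 = 6^(6 + 1) + 6^6 + 1 (b=6); 6→7: 7^(7 + 1) + 7^7 + 1 = 6588345; 6588345−1 = 6588344
i=5: 6588344 = 7^(7 + 1) + 7^7 (b=7); 7→8: 8^(8 + 1) + 8^8 = 150994944; 150994944−1 = 150994943

150994944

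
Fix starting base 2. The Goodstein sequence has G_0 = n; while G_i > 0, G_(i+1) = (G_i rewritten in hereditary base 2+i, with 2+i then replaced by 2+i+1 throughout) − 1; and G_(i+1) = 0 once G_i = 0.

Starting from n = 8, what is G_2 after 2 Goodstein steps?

step 0: 8 = 2^(2 + 1); sub 3 for 2: 3^(3 + 1); = 81; G_1 = 81−1 = 80
step 1: 80 = 2·3^3 + 2·3^2 + 2·3 + 2; sub 4 for 3: 2·4^4 + 2·4^2 + 2·4 + 2; = 554; G_2 = 554−1 = 553
step 2: 553 = 2·4^4 + 2·4^2 + 2·4 + 1; sub 5 for 4: 2·5^5 + 2·5^2 + 2·5 + 1; = 6311; G_3 = 6311−1 = 6310

553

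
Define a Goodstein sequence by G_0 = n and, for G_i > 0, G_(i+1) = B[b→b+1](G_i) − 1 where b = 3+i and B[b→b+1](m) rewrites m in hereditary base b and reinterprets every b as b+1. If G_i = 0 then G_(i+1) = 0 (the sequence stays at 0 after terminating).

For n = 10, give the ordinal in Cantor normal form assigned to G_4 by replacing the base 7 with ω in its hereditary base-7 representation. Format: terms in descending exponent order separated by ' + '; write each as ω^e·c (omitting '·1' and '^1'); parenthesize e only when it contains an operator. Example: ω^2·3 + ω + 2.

10 —HB3→ 3^2 + 1 —bump→ 4^2 + 1 = 17 —(−1)→ 16
16 —HB4→ 4^2 —bump→ 5^2 = 25 —(−1)→ 24
24 —HB5→ 4·5 + 4 —bump→ 4·6 + 4 = 28 —(−1)→ 27
27 —HB6→ 4·6 + 3 —bump→ 4·7 + 3 = 31 —(−1)→ 30
30 —HB7→ 4·7 + 2 —bump→ 4·8 + 2 = 34 —(−1)→ 33

ω·4 + 2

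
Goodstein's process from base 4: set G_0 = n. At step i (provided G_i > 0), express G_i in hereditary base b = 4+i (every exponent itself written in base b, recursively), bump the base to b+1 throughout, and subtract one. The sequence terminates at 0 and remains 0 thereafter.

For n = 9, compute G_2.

11

i=0: 9 = 2·4 + 1 (b=4); 4→5: 2·5 + 1 = 11; 11−1 = 10
i=1: 10 = 2·5 (b=5); 5→6: 2·6 = 12; 12−1 = 11
i=2: 11 = 6 + 5 (b=6); 6→7: 7 + 5 = 12; 12−1 = 11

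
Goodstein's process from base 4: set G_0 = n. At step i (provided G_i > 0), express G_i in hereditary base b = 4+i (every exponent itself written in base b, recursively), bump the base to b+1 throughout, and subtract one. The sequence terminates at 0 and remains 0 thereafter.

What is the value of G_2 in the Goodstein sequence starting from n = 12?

15

step 0: 12 = 3·4; sub 5 for 4: 3·5; = 15; G_1 = 15−1 = 14
step 1: 14 = 2·5 + 4; sub 6 for 5: 2·6 + 4; = 16; G_2 = 16−1 = 15
step 2: 15 = 2·6 + 3; sub 7 for 6: 2·7 + 3; = 17; G_3 = 17−1 = 16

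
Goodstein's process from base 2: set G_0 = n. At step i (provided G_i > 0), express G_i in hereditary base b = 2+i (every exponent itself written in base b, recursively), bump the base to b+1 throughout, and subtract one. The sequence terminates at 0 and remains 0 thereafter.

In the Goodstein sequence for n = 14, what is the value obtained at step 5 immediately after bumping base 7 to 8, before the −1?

134404972

step 0: 14 = 2^(2 + 1) + 2^2 + 2; sub 3 for 2: 3^(3 + 1) + 3^3 + 3; = 111; G_1 = 111−1 = 110
step 1: 110 = 3^(3 + 1) + 3^3 + 2; sub 4 for 3: 4^(4 + 1) + 4^4 + 2; = 1282; G_2 = 1282−1 = 1281
step 2: 1281 = 4^(4 + 1) + 4^4 + 1; sub 5 for 4: 5^(5 + 1) + 5^5 + 1; = 18751; G_3 = 18751−1 = 18750
step 3: 18750 = 5^(5 + 1) + 5^5; sub 6 for 5: 6^(6 + 1) + 6^6; = 326592; G_4 = 326592−1 = 326591
step 4: 326591 = 6^(6 + 1) + 5·6^5 + 5·6^4 + 5·6^3 + 5·6^2 + 5·6 + 5; sub 7 for 6: 7^(7 + 1) + 5·7^5 + 5·7^4 + 5·7^3 + 5·7^2 + 5·7 + 5; = 5862841; G_5 = 5862841−1 = 5862840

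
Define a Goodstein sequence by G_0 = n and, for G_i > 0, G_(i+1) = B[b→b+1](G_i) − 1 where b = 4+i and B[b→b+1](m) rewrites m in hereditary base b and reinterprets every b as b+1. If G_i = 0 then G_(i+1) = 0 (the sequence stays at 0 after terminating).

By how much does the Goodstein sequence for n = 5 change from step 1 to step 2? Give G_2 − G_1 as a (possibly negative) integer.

G_0=5  [base 4] 4 + 1  →[4↦5]→  5 + 1 = 6  −1 ⇒ G_1=5
G_1=5  [base 5] 5  →[5↦6]→  6 = 6  −1 ⇒ G_2=5

0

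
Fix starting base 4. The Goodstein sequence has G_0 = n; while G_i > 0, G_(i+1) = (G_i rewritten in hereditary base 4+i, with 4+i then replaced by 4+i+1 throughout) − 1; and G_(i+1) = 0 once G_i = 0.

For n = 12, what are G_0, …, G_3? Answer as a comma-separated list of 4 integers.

12, 14, 15, 16

[0] 12 ≡ 3·4 (base 4). Lift 5: 15. −1: 14.
[1] 14 ≡ 2·5 + 4 (base 5). Lift 6: 16. −1: 15.
[2] 15 ≡ 2·6 + 3 (base 6). Lift 7: 17. −1: 16.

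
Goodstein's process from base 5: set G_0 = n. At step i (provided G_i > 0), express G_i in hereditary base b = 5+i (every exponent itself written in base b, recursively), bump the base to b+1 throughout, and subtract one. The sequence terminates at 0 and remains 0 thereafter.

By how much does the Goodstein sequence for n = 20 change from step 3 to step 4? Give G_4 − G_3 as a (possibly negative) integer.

[0] 20 ≡ 4·5 (base 5). Lift 6: 24. −1: 23.
[1] 23 ≡ 3·6 + 5 (base 6). Lift 7: 26. −1: 25.
[2] 25 ≡ 3·7 + 4 (base 7). Lift 8: 28. −1: 27.
[3] 27 ≡ 3·8 + 3 (base 8). Lift 9: 30. −1: 29.

2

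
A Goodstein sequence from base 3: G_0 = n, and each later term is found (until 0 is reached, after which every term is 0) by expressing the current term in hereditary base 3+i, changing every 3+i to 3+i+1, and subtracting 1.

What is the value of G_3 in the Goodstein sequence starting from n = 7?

9

[0] 7 ≡ 2·3 + 1 (base 3). Lift 4: 9. −1: 8.
[1] 8 ≡ 2·4 (base 4). Lift 5: 10. −1: 9.
[2] 9 ≡ 5 + 4 (base 5). Lift 6: 10. −1: 9.
[3] 9 ≡ 6 + 3 (base 6). Lift 7: 10. −1: 9.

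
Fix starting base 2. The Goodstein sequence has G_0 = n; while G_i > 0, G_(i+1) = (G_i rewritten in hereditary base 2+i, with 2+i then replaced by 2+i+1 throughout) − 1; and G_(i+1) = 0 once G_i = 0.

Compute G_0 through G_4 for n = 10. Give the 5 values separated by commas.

G_0 = 10. HB_2(10) = 2^(2 + 1) + 2. Bump = 84. G_1 = 83.
G_1 = 83. HB_3(83) = 3^(3 + 1) + 2. Bump = 1026. G_2 = 1025.
G_2 = 1025. HB_4(1025) = 4^(4 + 1) + 1. Bump = 15626. G_3 = 15625.
G_3 = 15625. HB_5(15625) = 5^(5 + 1). Bump = 279936. G_4 = 279935.

10, 83, 1025, 15625, 279935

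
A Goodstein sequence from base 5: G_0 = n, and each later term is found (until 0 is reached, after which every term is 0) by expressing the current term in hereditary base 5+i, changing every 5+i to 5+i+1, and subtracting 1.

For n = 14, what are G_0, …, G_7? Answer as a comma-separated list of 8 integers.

14, 15, 16, 17, 18, 19, 19, 19

base 5: 14 = 2·5 + 4; at 6: 2·6 + 4 = 16; next = 15
base 6: 15 = 2·6 + 3; at 7: 2·7 + 3 = 17; next = 16
base 7: 16 = 2·7 + 2; at 8: 2·8 + 2 = 18; next = 17
base 8: 17 = 2·8 + 1; at 9: 2·9 + 1 = 19; next = 18
base 9: 18 = 2·9; at 10: 2·10 = 20; next = 19
base 10: 19 = 10 + 9; at 11: 11 + 9 = 20; next = 19
base 11: 19 = 11 + 8; at 12: 12 + 8 = 20; next = 19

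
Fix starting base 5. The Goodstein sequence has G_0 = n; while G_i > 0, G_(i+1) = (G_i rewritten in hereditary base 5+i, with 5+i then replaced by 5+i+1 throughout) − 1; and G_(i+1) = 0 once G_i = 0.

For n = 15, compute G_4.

G_0 = 15. HB_5(15) = 3·5. Bump = 18. G_1 = 17.
G_1 = 17. HB_6(17) = 2·6 + 5. Bump = 19. G_2 = 18.
G_2 = 18. HB_7(18) = 2·7 + 4. Bump = 20. G_3 = 19.
G_3 = 19. HB_8(19) = 2·8 + 3. Bump = 21. G_4 = 20.
G_4 = 20. HB_9(20) = 2·9 + 2. Bump = 22. G_5 = 21.

20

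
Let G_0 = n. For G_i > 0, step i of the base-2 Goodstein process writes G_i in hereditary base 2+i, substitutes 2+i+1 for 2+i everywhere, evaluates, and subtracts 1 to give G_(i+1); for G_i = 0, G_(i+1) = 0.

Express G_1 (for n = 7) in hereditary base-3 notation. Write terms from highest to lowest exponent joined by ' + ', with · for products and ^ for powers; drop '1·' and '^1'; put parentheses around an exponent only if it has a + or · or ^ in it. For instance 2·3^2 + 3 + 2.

(0) 7|_2 = 2^2 + 2 + 1 ↦ 3^3 + 3 + 1|_3 = 31 ⇒ 30
(1) 30|_3 = 3^3 + 3 ↦ 4^4 + 4|_4 = 260 ⇒ 259

3^3 + 3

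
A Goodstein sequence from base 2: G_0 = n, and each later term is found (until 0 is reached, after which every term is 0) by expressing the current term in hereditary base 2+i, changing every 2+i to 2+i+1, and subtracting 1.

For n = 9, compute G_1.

G_0 = 9. HB_2(9) = 2^(2 + 1) + 1. Bump = 82. G_1 = 81.
G_1 = 81. HB_3(81) = 3^(3 + 1). Bump = 1024. G_2 = 1023.

81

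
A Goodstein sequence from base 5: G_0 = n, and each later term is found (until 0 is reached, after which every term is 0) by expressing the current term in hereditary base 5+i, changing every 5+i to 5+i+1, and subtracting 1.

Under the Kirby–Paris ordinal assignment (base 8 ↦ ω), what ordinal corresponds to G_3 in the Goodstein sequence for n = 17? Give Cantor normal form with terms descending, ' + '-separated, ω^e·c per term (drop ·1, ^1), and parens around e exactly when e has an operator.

i=0: 17 = 3·5 + 2 (b=5); 5→6: 3·6 + 2 = 20; 20−1 = 19
i=1: 19 = 3·6 + 1 (b=6); 6→7: 3·7 + 1 = 22; 22−1 = 21
i=2: 21 = 3·7 (b=7); 7→8: 3·8 = 24; 24−1 = 23
i=3: 23 = 2·8 + 7 (b=8); 8→9: 2·9 + 7 = 25; 25−1 = 24

ω·2 + 7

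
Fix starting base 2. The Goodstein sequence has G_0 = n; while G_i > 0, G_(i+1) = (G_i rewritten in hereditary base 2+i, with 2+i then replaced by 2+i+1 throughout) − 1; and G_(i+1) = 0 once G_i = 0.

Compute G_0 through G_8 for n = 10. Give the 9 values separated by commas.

10 —HB2→ 2^(2 + 1) + 2 —bump→ 3^(3 + 1) + 3 = 84 —(−1)→ 83
83 —HB3→ 3^(3 + 1) + 2 —bump→ 4^(4 + 1) + 2 = 1026 —(−1)→ 1025
1025 —HB4→ 4^(4 + 1) + 1 —bump→ 5^(5 + 1) + 1 = 15626 —(−1)→ 15625
15625 —HB5→ 5^(5 + 1) —bump→ 6^(6 + 1) = 279936 —(−1)→ 279935
279935 —HB6→ 5·6^6 + 5·6^5 + 5·6^4 + 5·6^3 + 5·6^2 + 5·6 + 5 —bump→ 5·7^7 + 5·7^5 + 5·7^4 + 5·7^3 + 5·7^2 + 5·7 + 5 = 4215755 —(−1)→ 4215754
4215754 —HB7→ 5·7^7 + 5·7^5 + 5·7^4 + 5·7^3 + 5·7^2 + 5·7 + 4 —bump→ 5·8^8 + 5·8^5 + 5·8^4 + 5·8^3 + 5·8^2 + 5·8 + 4 = 84073324 —(−1)→ 84073323
84073323 —HB8→ 5·8^8 + 5·8^5 + 5·8^4 + 5·8^3 + 5·8^2 + 5·8 + 3 —bump→ 5·9^9 + 5·9^5 + 5·9^4 + 5·9^3 + 5·9^2 + 5·9 + 3 = 1937434593 —(−1)→ 1937434592
1937434592 —HB9→ 5·9^9 + 5·9^5 + 5·9^4 + 5·9^3 + 5·9^2 + 5·9 + 2 —bump→ 5·10^10 + 5·10^5 + 5·10^4 + 5·10^3 + 5·10^2 + 5·10 + 2 = 50000555552 —(−1)→ 50000555551

10, 83, 1025, 15625, 279935, 4215754, 84073323, 1937434592, 50000555551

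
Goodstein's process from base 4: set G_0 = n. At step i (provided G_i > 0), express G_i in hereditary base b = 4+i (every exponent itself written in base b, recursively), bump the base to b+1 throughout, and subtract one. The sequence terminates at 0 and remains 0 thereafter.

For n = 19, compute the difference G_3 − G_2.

i=0: 19 = 4^2 + 3 (b=4); 4→5: 5^2 + 3 = 28; 28−1 = 27
i=1: 27 = 5^2 + 2 (b=5); 5→6: 6^2 + 2 = 38; 38−1 = 37
i=2: 37 = 6^2 + 1 (b=6); 6→7: 7^2 + 1 = 50; 50−1 = 49

12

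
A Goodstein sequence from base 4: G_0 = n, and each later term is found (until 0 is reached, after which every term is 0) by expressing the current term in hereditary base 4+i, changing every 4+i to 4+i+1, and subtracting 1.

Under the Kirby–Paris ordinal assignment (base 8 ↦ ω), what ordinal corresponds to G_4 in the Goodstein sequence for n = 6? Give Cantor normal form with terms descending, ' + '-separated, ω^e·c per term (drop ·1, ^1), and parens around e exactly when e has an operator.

(0) 6|_4 = 4 + 2 ↦ 5 + 2|_5 = 7 ⇒ 6
(1) 6|_5 = 5 + 1 ↦ 6 + 1|_6 = 7 ⇒ 6
(2) 6|_6 = 6 ↦ 7|_7 = 7 ⇒ 6
(3) 6|_7 = 6 ↦ 6|_8 = 6 ⇒ 5
(4) 5|_8 = 5 ↦ 5|_9 = 5 ⇒ 4

5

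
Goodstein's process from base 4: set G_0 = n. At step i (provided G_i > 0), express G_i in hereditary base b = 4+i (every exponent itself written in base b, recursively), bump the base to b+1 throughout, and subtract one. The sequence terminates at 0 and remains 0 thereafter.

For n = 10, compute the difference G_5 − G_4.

10 —HB4→ 2·4 + 2 —bump→ 2·5 + 2 = 12 —(−1)→ 11
11 —HB5→ 2·5 + 1 —bump→ 2·6 + 1 = 13 —(−1)→ 12
12 —HB6→ 2·6 —bump→ 2·7 = 14 —(−1)→ 13
13 —HB7→ 7 + 6 —bump→ 8 + 6 = 14 —(−1)→ 13
13 —HB8→ 8 + 5 —bump→ 9 + 5 = 14 —(−1)→ 13

0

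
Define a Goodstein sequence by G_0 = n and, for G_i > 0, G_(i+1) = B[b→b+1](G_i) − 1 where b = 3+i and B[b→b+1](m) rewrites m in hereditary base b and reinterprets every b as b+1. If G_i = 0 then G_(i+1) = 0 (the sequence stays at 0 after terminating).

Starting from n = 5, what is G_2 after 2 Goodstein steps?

5

base 3: 5 = 3 + 2; at 4: 4 + 2 = 6; next = 5
base 4: 5 = 4 + 1; at 5: 5 + 1 = 6; next = 5
base 5: 5 = 5; at 6: 6 = 6; next = 5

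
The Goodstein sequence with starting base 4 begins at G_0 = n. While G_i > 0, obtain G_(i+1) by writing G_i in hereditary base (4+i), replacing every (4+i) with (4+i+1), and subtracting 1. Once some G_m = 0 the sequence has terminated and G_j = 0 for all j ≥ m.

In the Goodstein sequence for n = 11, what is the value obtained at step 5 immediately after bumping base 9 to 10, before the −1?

16

base 4: 11 = 2·4 + 3; at 5: 2·5 + 3 = 13; next = 12
base 5: 12 = 2·5 + 2; at 6: 2·6 + 2 = 14; next = 13
base 6: 13 = 2·6 + 1; at 7: 2·7 + 1 = 15; next = 14
base 7: 14 = 2·7; at 8: 2·8 = 16; next = 15
base 8: 15 = 8 + 7; at 9: 9 + 7 = 16; next = 15
base 9: 15 = 9 + 6; at 10: 10 + 6 = 16; next = 15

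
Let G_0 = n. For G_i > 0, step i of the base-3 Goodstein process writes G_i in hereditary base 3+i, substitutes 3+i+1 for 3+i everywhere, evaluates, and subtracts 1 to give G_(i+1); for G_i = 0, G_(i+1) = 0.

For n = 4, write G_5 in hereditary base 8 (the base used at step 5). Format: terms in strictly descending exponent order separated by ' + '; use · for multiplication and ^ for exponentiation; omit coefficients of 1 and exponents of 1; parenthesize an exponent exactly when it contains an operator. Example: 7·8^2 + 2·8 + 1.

1

4 —HB3→ 3 + 1 —bump→ 4 + 1 = 5 —(−1)→ 4
4 —HB4→ 4 —bump→ 5 = 5 —(−1)→ 4
4 —HB5→ 4 —bump→ 4 = 4 —(−1)→ 3
3 —HB6→ 3 —bump→ 3 = 3 —(−1)→ 2
2 —HB7→ 2 —bump→ 2 = 2 —(−1)→ 1
1 —HB8→ 1 —bump→ 1 = 1 —(−1)→ 0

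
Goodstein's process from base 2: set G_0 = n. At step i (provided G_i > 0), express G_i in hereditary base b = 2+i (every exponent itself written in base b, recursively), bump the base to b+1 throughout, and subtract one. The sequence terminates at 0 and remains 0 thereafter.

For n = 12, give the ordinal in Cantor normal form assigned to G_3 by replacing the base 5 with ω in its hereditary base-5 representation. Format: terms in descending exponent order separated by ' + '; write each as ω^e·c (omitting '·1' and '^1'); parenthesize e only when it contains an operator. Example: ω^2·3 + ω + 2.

ω^(ω + 1) + ω^2·2 + ω·2

[0] 12 ≡ 2^(2 + 1) + 2^2 (base 2). Lift 3: 108. −1: 107.
[1] 107 ≡ 3^(3 + 1) + 2·3^2 + 2·3 + 2 (base 3). Lift 4: 1066. −1: 1065.
[2] 1065 ≡ 4^(4 + 1) + 2·4^2 + 2·4 + 1 (base 4). Lift 5: 15686. −1: 15685.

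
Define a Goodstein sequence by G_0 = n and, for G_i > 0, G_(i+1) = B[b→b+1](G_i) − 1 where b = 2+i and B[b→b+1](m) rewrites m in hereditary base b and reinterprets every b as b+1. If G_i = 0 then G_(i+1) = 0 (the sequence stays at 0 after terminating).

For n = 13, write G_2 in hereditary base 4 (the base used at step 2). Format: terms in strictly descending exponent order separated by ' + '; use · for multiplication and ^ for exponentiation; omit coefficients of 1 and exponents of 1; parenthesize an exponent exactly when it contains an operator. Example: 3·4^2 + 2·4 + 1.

4^(4 + 1) + 3·4^3 + 3·4^2 + 3·4 + 3

(0) 13|_2 = 2^(2 + 1) + 2^2 + 1 ↦ 3^(3 + 1) + 3^3 + 1|_3 = 109 ⇒ 108
(1) 108|_3 = 3^(3 + 1) + 3^3 ↦ 4^(4 + 1) + 4^4|_4 = 1280 ⇒ 1279
(2) 1279|_4 = 4^(4 + 1) + 3·4^3 + 3·4^2 + 3·4 + 3 ↦ 5^(5 + 1) + 3·5^3 + 3·5^2 + 3·5 + 3|_5 = 16093 ⇒ 16092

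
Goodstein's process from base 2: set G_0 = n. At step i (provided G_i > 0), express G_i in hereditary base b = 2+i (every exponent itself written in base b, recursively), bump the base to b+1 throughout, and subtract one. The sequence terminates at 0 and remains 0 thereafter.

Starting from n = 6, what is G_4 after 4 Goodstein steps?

46655

i=0: 6 = 2^2 + 2 (b=2); 2→3: 3^3 + 3 = 30; 30−1 = 29
i=1: 29 = 3^3 + 2 (b=3); 3→4: 4^4 + 2 = 258; 258−1 = 257
i=2: 257 = 4^4 + 1 (b=4); 4→5: 5^5 + 1 = 3126; 3126−1 = 3125
i=3: 3125 = 5^5 (b=5); 5→6: 6^6 = 46656; 46656−1 = 46655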